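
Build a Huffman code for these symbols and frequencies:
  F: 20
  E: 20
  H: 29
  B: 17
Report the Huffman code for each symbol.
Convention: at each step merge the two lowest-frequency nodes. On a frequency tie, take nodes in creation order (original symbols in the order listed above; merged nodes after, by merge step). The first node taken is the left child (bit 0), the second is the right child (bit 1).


Huffman tree construction:
Step 1: Merge B(17) + F(20) = 37
Step 2: Merge E(20) + H(29) = 49
Step 3: Merge (B+F)(37) + (E+H)(49) = 86
Read each symbol's code off the tree from the root (left child = 0, right child = 1).

Codes:
  F: 01 (length 2)
  E: 10 (length 2)
  H: 11 (length 2)
  B: 00 (length 2)
Average code length: 172/86 = 2.0000 bits/symbol


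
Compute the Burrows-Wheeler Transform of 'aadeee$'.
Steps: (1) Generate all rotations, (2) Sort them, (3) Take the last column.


Rotations (sorted):
  0: $aadeee -> last char: e
  1: aadeee$ -> last char: $
  2: adeee$a -> last char: a
  3: deee$aa -> last char: a
  4: e$aadee -> last char: e
  5: ee$aade -> last char: e
  6: eee$aad -> last char: d


BWT = e$aaeed


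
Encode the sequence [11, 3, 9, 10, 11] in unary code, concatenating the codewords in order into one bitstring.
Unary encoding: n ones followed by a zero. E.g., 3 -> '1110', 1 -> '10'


Encode each number as n ones followed by a terminating 0:
  11 -> 111111111110 (12 bits)
  3 -> 1110 (4 bits)
  9 -> 1111111110 (10 bits)
  10 -> 11111111110 (11 bits)
  11 -> 111111111110 (12 bits)
Total length = 12 + 4 + 10 + 11 + 12 = 49 bits.

Unary([11, 3, 9, 10, 11]) = 1111111111101110111111111011111111110111111111110 (49 bits)


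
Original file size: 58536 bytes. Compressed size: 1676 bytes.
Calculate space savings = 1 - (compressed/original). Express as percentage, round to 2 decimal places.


ratio = compressed/original = 1676/58536 = 0.028632
savings = 1 - ratio = 1 - 0.028632 = 0.971368
as a percentage: 0.971368 * 100 = 97.14%

Space savings = 1 - 1676/58536 = 97.14%


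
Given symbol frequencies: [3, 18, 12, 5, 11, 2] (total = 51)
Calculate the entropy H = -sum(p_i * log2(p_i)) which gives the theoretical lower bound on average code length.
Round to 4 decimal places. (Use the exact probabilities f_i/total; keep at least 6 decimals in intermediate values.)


Per-symbol terms -p_i * log2(p_i) with p_i = f_i/51:
  p = 3/51 = 0.058824: log2(p) = -4.087463, -p*log2(p) = 0.240439
  p = 18/51 = 0.352941: log2(p) = -1.502500, -p*log2(p) = 0.530294
  p = 12/51 = 0.235294: log2(p) = -2.087463, -p*log2(p) = 0.491168
  p = 5/51 = 0.098039: log2(p) = -3.350497, -p*log2(p) = 0.328480
  p = 11/51 = 0.215686: log2(p) = -2.212994, -p*log2(p) = 0.477312
  p = 2/51 = 0.039216: log2(p) = -4.672425, -p*log2(p) = 0.183232
H = 0.240439 + 0.530294 + 0.491168 + 0.328480 + 0.477312 + 0.183232 = 2.250925

H = 2.2509 bits/symbol


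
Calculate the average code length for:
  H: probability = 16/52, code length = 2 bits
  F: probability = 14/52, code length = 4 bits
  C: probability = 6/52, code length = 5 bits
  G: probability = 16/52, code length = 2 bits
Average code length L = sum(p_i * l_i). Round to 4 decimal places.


Weighted contributions p_i * l_i:
  H: (16/52) * 2 = 32/52
  F: (14/52) * 4 = 56/52
  C: (6/52) * 5 = 30/52
  G: (16/52) * 2 = 32/52
Sum = (32 + 56 + 30 + 32)/52 = 150/52

L = 150/52 = 2.8846 bits/symbol


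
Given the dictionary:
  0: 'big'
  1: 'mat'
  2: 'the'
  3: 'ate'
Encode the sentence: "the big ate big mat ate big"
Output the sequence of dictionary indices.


Look up each word in the dictionary:
  'the' -> 2
  'big' -> 0
  'ate' -> 3
  'big' -> 0
  'mat' -> 1
  'ate' -> 3
  'big' -> 0

Encoded: [2, 0, 3, 0, 1, 3, 0]


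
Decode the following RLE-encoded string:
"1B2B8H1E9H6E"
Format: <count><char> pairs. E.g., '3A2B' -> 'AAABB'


Expanding each <count><char> pair:
  1B -> 'B'
  2B -> 'BB'
  8H -> 'HHHHHHHH'
  1E -> 'E'
  9H -> 'HHHHHHHHH'
  6E -> 'EEEEEE'

Decoded = BBBHHHHHHHHEHHHHHHHHHEEEEEE


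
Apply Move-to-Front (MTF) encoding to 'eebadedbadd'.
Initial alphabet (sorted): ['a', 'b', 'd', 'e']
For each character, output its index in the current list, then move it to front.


MTF encoding:
'e': index 3 in ['a', 'b', 'd', 'e'] -> ['e', 'a', 'b', 'd']
'e': index 0 in ['e', 'a', 'b', 'd'] -> ['e', 'a', 'b', 'd']
'b': index 2 in ['e', 'a', 'b', 'd'] -> ['b', 'e', 'a', 'd']
'a': index 2 in ['b', 'e', 'a', 'd'] -> ['a', 'b', 'e', 'd']
'd': index 3 in ['a', 'b', 'e', 'd'] -> ['d', 'a', 'b', 'e']
'e': index 3 in ['d', 'a', 'b', 'e'] -> ['e', 'd', 'a', 'b']
'd': index 1 in ['e', 'd', 'a', 'b'] -> ['d', 'e', 'a', 'b']
'b': index 3 in ['d', 'e', 'a', 'b'] -> ['b', 'd', 'e', 'a']
'a': index 3 in ['b', 'd', 'e', 'a'] -> ['a', 'b', 'd', 'e']
'd': index 2 in ['a', 'b', 'd', 'e'] -> ['d', 'a', 'b', 'e']
'd': index 0 in ['d', 'a', 'b', 'e'] -> ['d', 'a', 'b', 'e']


Output: [3, 0, 2, 2, 3, 3, 1, 3, 3, 2, 0]


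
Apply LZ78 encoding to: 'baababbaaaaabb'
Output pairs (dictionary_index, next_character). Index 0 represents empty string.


LZ78 encoding steps:
Dictionary: {0: ''}
Step 1: w='' (idx 0), next='b' -> output (0, 'b'), add 'b' as idx 1
Step 2: w='' (idx 0), next='a' -> output (0, 'a'), add 'a' as idx 2
Step 3: w='a' (idx 2), next='b' -> output (2, 'b'), add 'ab' as idx 3
Step 4: w='ab' (idx 3), next='b' -> output (3, 'b'), add 'abb' as idx 4
Step 5: w='a' (idx 2), next='a' -> output (2, 'a'), add 'aa' as idx 5
Step 6: w='aa' (idx 5), next='a' -> output (5, 'a'), add 'aaa' as idx 6
Step 7: w='b' (idx 1), next='b' -> output (1, 'b'), add 'bb' as idx 7


Encoded: [(0, 'b'), (0, 'a'), (2, 'b'), (3, 'b'), (2, 'a'), (5, 'a'), (1, 'b')]


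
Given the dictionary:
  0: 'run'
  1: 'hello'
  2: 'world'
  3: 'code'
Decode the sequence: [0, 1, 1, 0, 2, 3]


Look up each index in the dictionary:
  0 -> 'run'
  1 -> 'hello'
  1 -> 'hello'
  0 -> 'run'
  2 -> 'world'
  3 -> 'code'

Decoded: "run hello hello run world code"


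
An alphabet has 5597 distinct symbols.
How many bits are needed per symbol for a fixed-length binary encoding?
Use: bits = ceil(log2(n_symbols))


log2(5597) = 12.4504
Bracket: 2^12 = 4096 < 5597 <= 2^13 = 8192
So ceil(log2(5597)) = 13

bits = ceil(log2(5597)) = ceil(12.4504) = 13 bits


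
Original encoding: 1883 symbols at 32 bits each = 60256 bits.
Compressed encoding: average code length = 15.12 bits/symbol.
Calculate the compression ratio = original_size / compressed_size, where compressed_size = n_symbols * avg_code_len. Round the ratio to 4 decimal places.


original_size = n_symbols * orig_bits = 1883 * 32 = 60256 bits
compressed_size = n_symbols * avg_code_len = 1883 * 15.12 = 28470.96 bits
ratio = original_size / compressed_size = 60256 / 28470.96 = 2.1164

Compression ratio = 2.1164


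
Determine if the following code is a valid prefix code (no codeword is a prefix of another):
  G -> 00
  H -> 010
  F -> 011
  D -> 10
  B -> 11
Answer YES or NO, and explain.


Checking each pair (does one codeword prefix another?):
  G='00' vs H='010': no prefix
  G='00' vs F='011': no prefix
  G='00' vs D='10': no prefix
  G='00' vs B='11': no prefix
  H='010' vs G='00': no prefix
  H='010' vs F='011': no prefix
  H='010' vs D='10': no prefix
  H='010' vs B='11': no prefix
  F='011' vs G='00': no prefix
  F='011' vs H='010': no prefix
  F='011' vs D='10': no prefix
  F='011' vs B='11': no prefix
  D='10' vs G='00': no prefix
  D='10' vs H='010': no prefix
  D='10' vs F='011': no prefix
  D='10' vs B='11': no prefix
  B='11' vs G='00': no prefix
  B='11' vs H='010': no prefix
  B='11' vs F='011': no prefix
  B='11' vs D='10': no prefix
No violation found over all pairs.

YES -- this is a valid prefix code. No codeword is a prefix of any other codeword.


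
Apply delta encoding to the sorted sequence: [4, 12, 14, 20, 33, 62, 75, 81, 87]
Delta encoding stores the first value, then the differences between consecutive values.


First value: 4
Deltas:
  12 - 4 = 8
  14 - 12 = 2
  20 - 14 = 6
  33 - 20 = 13
  62 - 33 = 29
  75 - 62 = 13
  81 - 75 = 6
  87 - 81 = 6


Delta encoded: [4, 8, 2, 6, 13, 29, 13, 6, 6]


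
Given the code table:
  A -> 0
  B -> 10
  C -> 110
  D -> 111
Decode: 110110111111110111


Decoding:
110 -> C
110 -> C
111 -> D
111 -> D
110 -> C
111 -> D


Result: CCDDCD


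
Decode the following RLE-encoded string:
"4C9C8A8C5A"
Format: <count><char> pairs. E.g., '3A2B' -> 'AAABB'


Expanding each <count><char> pair:
  4C -> 'CCCC'
  9C -> 'CCCCCCCCC'
  8A -> 'AAAAAAAA'
  8C -> 'CCCCCCCC'
  5A -> 'AAAAA'

Decoded = CCCCCCCCCCCCCAAAAAAAACCCCCCCCAAAAA


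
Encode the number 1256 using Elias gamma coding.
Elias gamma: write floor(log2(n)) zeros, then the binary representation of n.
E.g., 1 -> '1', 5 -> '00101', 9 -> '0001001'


num_bits = floor(log2(1256)) + 1 = 11
leading_zeros = num_bits - 1 = 10
binary(1256) = 10011101000

Elias gamma(1256) = '0000000000' + '10011101000' = 000000000010011101000 (21 bits)


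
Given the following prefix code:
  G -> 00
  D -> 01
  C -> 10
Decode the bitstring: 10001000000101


Decoding step by step:
Bits 10 -> C
Bits 00 -> G
Bits 10 -> C
Bits 00 -> G
Bits 00 -> G
Bits 01 -> D
Bits 01 -> D


Decoded message: CGCGGDD


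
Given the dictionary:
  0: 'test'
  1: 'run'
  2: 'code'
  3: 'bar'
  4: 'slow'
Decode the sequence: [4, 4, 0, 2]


Look up each index in the dictionary:
  4 -> 'slow'
  4 -> 'slow'
  0 -> 'test'
  2 -> 'code'

Decoded: "slow slow test code"


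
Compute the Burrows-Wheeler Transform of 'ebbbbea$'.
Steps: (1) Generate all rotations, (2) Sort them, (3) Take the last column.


Rotations (sorted):
  0: $ebbbbea -> last char: a
  1: a$ebbbbe -> last char: e
  2: bbbbea$e -> last char: e
  3: bbbea$eb -> last char: b
  4: bbea$ebb -> last char: b
  5: bea$ebbb -> last char: b
  6: ea$ebbbb -> last char: b
  7: ebbbbea$ -> last char: $


BWT = aeebbbb$


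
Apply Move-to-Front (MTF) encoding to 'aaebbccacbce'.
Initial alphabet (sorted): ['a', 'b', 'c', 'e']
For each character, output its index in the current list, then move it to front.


MTF encoding:
'a': index 0 in ['a', 'b', 'c', 'e'] -> ['a', 'b', 'c', 'e']
'a': index 0 in ['a', 'b', 'c', 'e'] -> ['a', 'b', 'c', 'e']
'e': index 3 in ['a', 'b', 'c', 'e'] -> ['e', 'a', 'b', 'c']
'b': index 2 in ['e', 'a', 'b', 'c'] -> ['b', 'e', 'a', 'c']
'b': index 0 in ['b', 'e', 'a', 'c'] -> ['b', 'e', 'a', 'c']
'c': index 3 in ['b', 'e', 'a', 'c'] -> ['c', 'b', 'e', 'a']
'c': index 0 in ['c', 'b', 'e', 'a'] -> ['c', 'b', 'e', 'a']
'a': index 3 in ['c', 'b', 'e', 'a'] -> ['a', 'c', 'b', 'e']
'c': index 1 in ['a', 'c', 'b', 'e'] -> ['c', 'a', 'b', 'e']
'b': index 2 in ['c', 'a', 'b', 'e'] -> ['b', 'c', 'a', 'e']
'c': index 1 in ['b', 'c', 'a', 'e'] -> ['c', 'b', 'a', 'e']
'e': index 3 in ['c', 'b', 'a', 'e'] -> ['e', 'c', 'b', 'a']


Output: [0, 0, 3, 2, 0, 3, 0, 3, 1, 2, 1, 3]


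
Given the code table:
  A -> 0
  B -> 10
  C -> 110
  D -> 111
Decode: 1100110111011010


Decoding:
110 -> C
0 -> A
110 -> C
111 -> D
0 -> A
110 -> C
10 -> B


Result: CACDACB


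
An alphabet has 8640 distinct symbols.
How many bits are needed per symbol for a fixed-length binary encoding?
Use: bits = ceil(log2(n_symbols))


log2(8640) = 13.0768
Bracket: 2^13 = 8192 < 8640 <= 2^14 = 16384
So ceil(log2(8640)) = 14

bits = ceil(log2(8640)) = ceil(13.0768) = 14 bits


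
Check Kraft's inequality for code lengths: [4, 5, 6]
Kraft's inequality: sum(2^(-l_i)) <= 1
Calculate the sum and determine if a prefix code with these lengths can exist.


Sum = 2^(-4) + 2^(-5) + 2^(-6)
    = 0.0625 + 0.03125 + 0.015625
    = 7/64 = 0.109375
Since 0.109375 <= 1, Kraft's inequality IS satisfied.
A prefix code with these lengths CAN exist.

Kraft sum = 0.109375. Satisfied.


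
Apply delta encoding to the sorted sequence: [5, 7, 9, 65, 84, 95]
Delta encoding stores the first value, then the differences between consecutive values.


First value: 5
Deltas:
  7 - 5 = 2
  9 - 7 = 2
  65 - 9 = 56
  84 - 65 = 19
  95 - 84 = 11


Delta encoded: [5, 2, 2, 56, 19, 11]


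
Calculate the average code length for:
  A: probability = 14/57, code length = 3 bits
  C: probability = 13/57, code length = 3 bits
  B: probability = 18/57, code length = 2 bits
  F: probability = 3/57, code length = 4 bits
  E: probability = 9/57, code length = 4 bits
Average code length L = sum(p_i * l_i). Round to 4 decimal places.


Weighted contributions p_i * l_i:
  A: (14/57) * 3 = 42/57
  C: (13/57) * 3 = 39/57
  B: (18/57) * 2 = 36/57
  F: (3/57) * 4 = 12/57
  E: (9/57) * 4 = 36/57
Sum = (42 + 39 + 36 + 12 + 36)/57 = 165/57

L = 165/57 = 2.8947 bits/symbol


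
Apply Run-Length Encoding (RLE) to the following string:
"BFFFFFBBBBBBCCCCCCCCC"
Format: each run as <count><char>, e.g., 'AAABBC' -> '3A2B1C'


Scanning runs left to right:
  i=0: run of 'B' x 1 -> '1B'
  i=1: run of 'F' x 5 -> '5F'
  i=6: run of 'B' x 6 -> '6B'
  i=12: run of 'C' x 9 -> '9C'

RLE = 1B5F6B9C


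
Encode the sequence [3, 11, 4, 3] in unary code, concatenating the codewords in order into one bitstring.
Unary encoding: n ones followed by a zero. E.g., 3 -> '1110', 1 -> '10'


Encode each number as n ones followed by a terminating 0:
  3 -> 1110 (4 bits)
  11 -> 111111111110 (12 bits)
  4 -> 11110 (5 bits)
  3 -> 1110 (4 bits)
Total length = 4 + 12 + 5 + 4 = 25 bits.

Unary([3, 11, 4, 3]) = 1110111111111110111101110 (25 bits)


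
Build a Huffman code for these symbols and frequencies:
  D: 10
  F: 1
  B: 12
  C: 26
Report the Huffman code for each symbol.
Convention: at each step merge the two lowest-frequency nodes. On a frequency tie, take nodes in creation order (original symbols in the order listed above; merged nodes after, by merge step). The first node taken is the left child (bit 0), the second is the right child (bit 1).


Huffman tree construction:
Step 1: Merge F(1) + D(10) = 11
Step 2: Merge (F+D)(11) + B(12) = 23
Step 3: Merge ((F+D)+B)(23) + C(26) = 49
Read each symbol's code off the tree from the root (left child = 0, right child = 1).

Codes:
  D: 001 (length 3)
  F: 000 (length 3)
  B: 01 (length 2)
  C: 1 (length 1)
Average code length: 83/49 = 1.6939 bits/symbol


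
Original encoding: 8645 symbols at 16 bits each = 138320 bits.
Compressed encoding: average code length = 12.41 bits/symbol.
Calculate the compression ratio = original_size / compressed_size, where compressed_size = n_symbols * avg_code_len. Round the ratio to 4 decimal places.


original_size = n_symbols * orig_bits = 8645 * 16 = 138320 bits
compressed_size = n_symbols * avg_code_len = 8645 * 12.41 = 107284.45 bits
ratio = original_size / compressed_size = 138320 / 107284.45 = 1.2893

Compression ratio = 1.2893


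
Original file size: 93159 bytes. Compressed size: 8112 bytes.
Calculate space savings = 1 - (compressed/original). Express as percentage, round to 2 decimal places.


ratio = compressed/original = 8112/93159 = 0.087077
savings = 1 - ratio = 1 - 0.087077 = 0.912923
as a percentage: 0.912923 * 100 = 91.29%

Space savings = 1 - 8112/93159 = 91.29%


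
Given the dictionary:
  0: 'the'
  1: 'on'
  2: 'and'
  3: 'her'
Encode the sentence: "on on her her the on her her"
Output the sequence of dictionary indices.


Look up each word in the dictionary:
  'on' -> 1
  'on' -> 1
  'her' -> 3
  'her' -> 3
  'the' -> 0
  'on' -> 1
  'her' -> 3
  'her' -> 3

Encoded: [1, 1, 3, 3, 0, 1, 3, 3]


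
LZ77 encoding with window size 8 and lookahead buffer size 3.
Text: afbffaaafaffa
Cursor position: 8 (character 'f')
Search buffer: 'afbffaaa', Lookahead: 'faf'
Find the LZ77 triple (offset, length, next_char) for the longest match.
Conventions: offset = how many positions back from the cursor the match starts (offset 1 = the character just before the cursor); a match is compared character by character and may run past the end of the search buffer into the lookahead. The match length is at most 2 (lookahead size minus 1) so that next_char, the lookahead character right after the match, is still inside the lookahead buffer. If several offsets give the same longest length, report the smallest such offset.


Try each offset into the search buffer:
  offset=1 (pos 7, char 'a'): match length 0
  offset=2 (pos 6, char 'a'): match length 0
  offset=3 (pos 5, char 'a'): match length 0
  offset=4 (pos 4, char 'f'): match length 2
  offset=5 (pos 3, char 'f'): match length 1
  offset=6 (pos 2, char 'b'): match length 0
  offset=7 (pos 1, char 'f'): match length 1
  offset=8 (pos 0, char 'a'): match length 0
Longest match has length 2 at offset 4.
next_char = character at position 8 + 2 = 10 -> 'f'

Best match: offset=4, length=2 (matching 'fa' starting at position 4)
LZ77 triple: (4, 2, 'f')


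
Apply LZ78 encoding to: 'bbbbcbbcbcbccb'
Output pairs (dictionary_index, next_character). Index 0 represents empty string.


LZ78 encoding steps:
Dictionary: {0: ''}
Step 1: w='' (idx 0), next='b' -> output (0, 'b'), add 'b' as idx 1
Step 2: w='b' (idx 1), next='b' -> output (1, 'b'), add 'bb' as idx 2
Step 3: w='b' (idx 1), next='c' -> output (1, 'c'), add 'bc' as idx 3
Step 4: w='bb' (idx 2), next='c' -> output (2, 'c'), add 'bbc' as idx 4
Step 5: w='bc' (idx 3), next='b' -> output (3, 'b'), add 'bcb' as idx 5
Step 6: w='' (idx 0), next='c' -> output (0, 'c'), add 'c' as idx 6
Step 7: w='c' (idx 6), next='b' -> output (6, 'b'), add 'cb' as idx 7


Encoded: [(0, 'b'), (1, 'b'), (1, 'c'), (2, 'c'), (3, 'b'), (0, 'c'), (6, 'b')]


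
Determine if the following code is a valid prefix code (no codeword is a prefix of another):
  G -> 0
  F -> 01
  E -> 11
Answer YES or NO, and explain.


Checking each pair (does one codeword prefix another?):
  G='0' vs F='01': prefix -- VIOLATION

NO -- this is NOT a valid prefix code. G (0) is a prefix of F (01).


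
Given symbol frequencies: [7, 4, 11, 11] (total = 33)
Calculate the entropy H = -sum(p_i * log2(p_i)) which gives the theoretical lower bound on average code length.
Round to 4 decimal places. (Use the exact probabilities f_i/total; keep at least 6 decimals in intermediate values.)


Per-symbol terms -p_i * log2(p_i) with p_i = f_i/33:
  p = 7/33 = 0.212121: log2(p) = -2.237039, -p*log2(p) = 0.474523
  p = 4/33 = 0.121212: log2(p) = -3.044394, -p*log2(p) = 0.369017
  p = 11/33 = 0.333333: log2(p) = -1.584963, -p*log2(p) = 0.528321
  p = 11/33 = 0.333333: log2(p) = -1.584963, -p*log2(p) = 0.528321
H = 0.474523 + 0.369017 + 0.528321 + 0.528321 = 1.900182

H = 1.9002 bits/symbol


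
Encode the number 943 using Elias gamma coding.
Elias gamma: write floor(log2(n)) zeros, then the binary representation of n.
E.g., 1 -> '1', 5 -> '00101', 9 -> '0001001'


num_bits = floor(log2(943)) + 1 = 10
leading_zeros = num_bits - 1 = 9
binary(943) = 1110101111

Elias gamma(943) = '000000000' + '1110101111' = 0000000001110101111 (19 bits)


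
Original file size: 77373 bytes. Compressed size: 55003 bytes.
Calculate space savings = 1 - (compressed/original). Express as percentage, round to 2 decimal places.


ratio = compressed/original = 55003/77373 = 0.710881
savings = 1 - ratio = 1 - 0.710881 = 0.289119
as a percentage: 0.289119 * 100 = 28.91%

Space savings = 1 - 55003/77373 = 28.91%


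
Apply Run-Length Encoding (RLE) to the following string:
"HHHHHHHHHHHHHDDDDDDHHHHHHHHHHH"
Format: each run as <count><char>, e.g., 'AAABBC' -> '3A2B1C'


Scanning runs left to right:
  i=0: run of 'H' x 13 -> '13H'
  i=13: run of 'D' x 6 -> '6D'
  i=19: run of 'H' x 11 -> '11H'

RLE = 13H6D11H


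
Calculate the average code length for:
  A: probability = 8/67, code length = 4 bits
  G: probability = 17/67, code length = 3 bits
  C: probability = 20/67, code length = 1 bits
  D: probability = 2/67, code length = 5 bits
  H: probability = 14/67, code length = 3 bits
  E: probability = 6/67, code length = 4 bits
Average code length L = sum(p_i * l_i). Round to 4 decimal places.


Weighted contributions p_i * l_i:
  A: (8/67) * 4 = 32/67
  G: (17/67) * 3 = 51/67
  C: (20/67) * 1 = 20/67
  D: (2/67) * 5 = 10/67
  H: (14/67) * 3 = 42/67
  E: (6/67) * 4 = 24/67
Sum = (32 + 51 + 20 + 10 + 42 + 24)/67 = 179/67

L = 179/67 = 2.6716 bits/symbol


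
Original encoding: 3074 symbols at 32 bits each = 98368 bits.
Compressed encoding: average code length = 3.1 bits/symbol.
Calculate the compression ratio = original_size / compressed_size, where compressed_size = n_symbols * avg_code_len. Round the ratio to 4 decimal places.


original_size = n_symbols * orig_bits = 3074 * 32 = 98368 bits
compressed_size = n_symbols * avg_code_len = 3074 * 3.1 = 9529.4 bits
ratio = original_size / compressed_size = 98368 / 9529.4 = 10.3226

Compression ratio = 10.3226


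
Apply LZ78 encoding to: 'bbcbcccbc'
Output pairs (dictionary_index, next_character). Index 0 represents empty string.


LZ78 encoding steps:
Dictionary: {0: ''}
Step 1: w='' (idx 0), next='b' -> output (0, 'b'), add 'b' as idx 1
Step 2: w='b' (idx 1), next='c' -> output (1, 'c'), add 'bc' as idx 2
Step 3: w='bc' (idx 2), next='c' -> output (2, 'c'), add 'bcc' as idx 3
Step 4: w='' (idx 0), next='c' -> output (0, 'c'), add 'c' as idx 4
Step 5: w='bc' (idx 2), end of input -> output (2, '')


Encoded: [(0, 'b'), (1, 'c'), (2, 'c'), (0, 'c'), (2, '')]


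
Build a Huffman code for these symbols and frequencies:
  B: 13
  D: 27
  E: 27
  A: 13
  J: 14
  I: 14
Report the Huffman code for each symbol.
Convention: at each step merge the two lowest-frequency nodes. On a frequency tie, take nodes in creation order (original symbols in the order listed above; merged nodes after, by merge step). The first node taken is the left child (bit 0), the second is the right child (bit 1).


Huffman tree construction:
Step 1: Merge B(13) + A(13) = 26
Step 2: Merge J(14) + I(14) = 28
Step 3: Merge (B+A)(26) + D(27) = 53
Step 4: Merge E(27) + (J+I)(28) = 55
Step 5: Merge ((B+A)+D)(53) + (E+(J+I))(55) = 108
Read each symbol's code off the tree from the root (left child = 0, right child = 1).

Codes:
  B: 000 (length 3)
  D: 01 (length 2)
  E: 10 (length 2)
  A: 001 (length 3)
  J: 110 (length 3)
  I: 111 (length 3)
Average code length: 270/108 = 2.5000 bits/symbol


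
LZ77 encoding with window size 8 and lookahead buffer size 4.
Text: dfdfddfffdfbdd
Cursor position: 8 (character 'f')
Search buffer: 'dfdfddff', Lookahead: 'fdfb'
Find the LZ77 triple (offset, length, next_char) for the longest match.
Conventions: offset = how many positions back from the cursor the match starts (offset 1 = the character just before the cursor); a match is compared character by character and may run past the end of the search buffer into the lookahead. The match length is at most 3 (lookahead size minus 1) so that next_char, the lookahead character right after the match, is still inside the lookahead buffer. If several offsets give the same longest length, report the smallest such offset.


Try each offset into the search buffer:
  offset=1 (pos 7, char 'f'): match length 1
  offset=2 (pos 6, char 'f'): match length 1
  offset=3 (pos 5, char 'd'): match length 0
  offset=4 (pos 4, char 'd'): match length 0
  offset=5 (pos 3, char 'f'): match length 2
  offset=6 (pos 2, char 'd'): match length 0
  offset=7 (pos 1, char 'f'): match length 3
  offset=8 (pos 0, char 'd'): match length 0
Longest match has length 3 at offset 7.
next_char = character at position 8 + 3 = 11 -> 'b'

Best match: offset=7, length=3 (matching 'fdf' starting at position 1)
LZ77 triple: (7, 3, 'b')


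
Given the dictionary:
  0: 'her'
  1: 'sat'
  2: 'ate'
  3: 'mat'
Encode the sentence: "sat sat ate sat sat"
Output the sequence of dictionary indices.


Look up each word in the dictionary:
  'sat' -> 1
  'sat' -> 1
  'ate' -> 2
  'sat' -> 1
  'sat' -> 1

Encoded: [1, 1, 2, 1, 1]


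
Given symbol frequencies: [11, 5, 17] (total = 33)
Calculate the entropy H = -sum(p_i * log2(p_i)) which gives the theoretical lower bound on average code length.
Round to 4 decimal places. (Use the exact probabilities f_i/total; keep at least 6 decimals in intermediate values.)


Per-symbol terms -p_i * log2(p_i) with p_i = f_i/33:
  p = 11/33 = 0.333333: log2(p) = -1.584963, -p*log2(p) = 0.528321
  p = 5/33 = 0.151515: log2(p) = -2.722466, -p*log2(p) = 0.412495
  p = 17/33 = 0.515152: log2(p) = -0.956931, -p*log2(p) = 0.492965
H = 0.528321 + 0.412495 + 0.492965 = 1.433781

H = 1.4338 bits/symbol


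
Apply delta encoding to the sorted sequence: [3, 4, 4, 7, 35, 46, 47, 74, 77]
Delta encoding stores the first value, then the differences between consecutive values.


First value: 3
Deltas:
  4 - 3 = 1
  4 - 4 = 0
  7 - 4 = 3
  35 - 7 = 28
  46 - 35 = 11
  47 - 46 = 1
  74 - 47 = 27
  77 - 74 = 3


Delta encoded: [3, 1, 0, 3, 28, 11, 1, 27, 3]


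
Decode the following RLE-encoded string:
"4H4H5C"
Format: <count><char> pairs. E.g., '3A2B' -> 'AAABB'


Expanding each <count><char> pair:
  4H -> 'HHHH'
  4H -> 'HHHH'
  5C -> 'CCCCC'

Decoded = HHHHHHHHCCCCC


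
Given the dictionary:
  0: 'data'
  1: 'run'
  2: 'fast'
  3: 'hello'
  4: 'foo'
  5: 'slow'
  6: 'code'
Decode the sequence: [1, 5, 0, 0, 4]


Look up each index in the dictionary:
  1 -> 'run'
  5 -> 'slow'
  0 -> 'data'
  0 -> 'data'
  4 -> 'foo'

Decoded: "run slow data data foo"


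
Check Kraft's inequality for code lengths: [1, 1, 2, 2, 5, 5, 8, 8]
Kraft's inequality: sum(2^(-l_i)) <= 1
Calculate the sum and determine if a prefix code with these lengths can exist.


Sum = 2^(-1) + 2^(-1) + 2^(-2) + 2^(-2) + 2^(-5) + 2^(-5) + 2^(-8) + 2^(-8)
    = 0.5 + 0.5 + 0.25 + 0.25 + 0.03125 + 0.03125 + 0.00390625 + 0.00390625
    = 402/256 = 1.5703125
Since 1.5703125 > 1, Kraft's inequality is NOT satisfied.
A prefix code with these lengths CANNOT exist.

Kraft sum = 1.5703125. Not satisfied.


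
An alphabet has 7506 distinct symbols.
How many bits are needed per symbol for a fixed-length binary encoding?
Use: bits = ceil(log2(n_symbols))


log2(7506) = 12.8738
Bracket: 2^12 = 4096 < 7506 <= 2^13 = 8192
So ceil(log2(7506)) = 13

bits = ceil(log2(7506)) = ceil(12.8738) = 13 bits


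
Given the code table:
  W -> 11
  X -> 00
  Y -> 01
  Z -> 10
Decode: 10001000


Decoding:
10 -> Z
00 -> X
10 -> Z
00 -> X


Result: ZXZX


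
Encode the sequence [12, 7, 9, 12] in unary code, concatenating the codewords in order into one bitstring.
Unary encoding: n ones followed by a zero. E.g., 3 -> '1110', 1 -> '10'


Encode each number as n ones followed by a terminating 0:
  12 -> 1111111111110 (13 bits)
  7 -> 11111110 (8 bits)
  9 -> 1111111110 (10 bits)
  12 -> 1111111111110 (13 bits)
Total length = 13 + 8 + 10 + 13 = 44 bits.

Unary([12, 7, 9, 12]) = 11111111111101111111011111111101111111111110 (44 bits)


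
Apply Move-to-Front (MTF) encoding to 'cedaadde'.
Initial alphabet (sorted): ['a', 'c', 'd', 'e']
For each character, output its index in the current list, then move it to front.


MTF encoding:
'c': index 1 in ['a', 'c', 'd', 'e'] -> ['c', 'a', 'd', 'e']
'e': index 3 in ['c', 'a', 'd', 'e'] -> ['e', 'c', 'a', 'd']
'd': index 3 in ['e', 'c', 'a', 'd'] -> ['d', 'e', 'c', 'a']
'a': index 3 in ['d', 'e', 'c', 'a'] -> ['a', 'd', 'e', 'c']
'a': index 0 in ['a', 'd', 'e', 'c'] -> ['a', 'd', 'e', 'c']
'd': index 1 in ['a', 'd', 'e', 'c'] -> ['d', 'a', 'e', 'c']
'd': index 0 in ['d', 'a', 'e', 'c'] -> ['d', 'a', 'e', 'c']
'e': index 2 in ['d', 'a', 'e', 'c'] -> ['e', 'd', 'a', 'c']


Output: [1, 3, 3, 3, 0, 1, 0, 2]


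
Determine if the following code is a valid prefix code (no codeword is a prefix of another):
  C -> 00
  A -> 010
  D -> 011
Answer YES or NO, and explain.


Checking each pair (does one codeword prefix another?):
  C='00' vs A='010': no prefix
  C='00' vs D='011': no prefix
  A='010' vs C='00': no prefix
  A='010' vs D='011': no prefix
  D='011' vs C='00': no prefix
  D='011' vs A='010': no prefix
No violation found over all pairs.

YES -- this is a valid prefix code. No codeword is a prefix of any other codeword.


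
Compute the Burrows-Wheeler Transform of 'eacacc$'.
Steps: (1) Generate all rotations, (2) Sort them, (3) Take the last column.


Rotations (sorted):
  0: $eacacc -> last char: c
  1: acacc$e -> last char: e
  2: acc$eac -> last char: c
  3: c$eacac -> last char: c
  4: cacc$ea -> last char: a
  5: cc$eaca -> last char: a
  6: eacacc$ -> last char: $


BWT = ceccaa$


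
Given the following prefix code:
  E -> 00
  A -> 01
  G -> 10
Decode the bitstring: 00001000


Decoding step by step:
Bits 00 -> E
Bits 00 -> E
Bits 10 -> G
Bits 00 -> E


Decoded message: EEGE


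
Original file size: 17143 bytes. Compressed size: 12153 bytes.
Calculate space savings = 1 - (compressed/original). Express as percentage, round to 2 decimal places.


ratio = compressed/original = 12153/17143 = 0.708919
savings = 1 - ratio = 1 - 0.708919 = 0.291081
as a percentage: 0.291081 * 100 = 29.11%

Space savings = 1 - 12153/17143 = 29.11%


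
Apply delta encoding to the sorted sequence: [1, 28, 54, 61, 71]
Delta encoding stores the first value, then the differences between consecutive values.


First value: 1
Deltas:
  28 - 1 = 27
  54 - 28 = 26
  61 - 54 = 7
  71 - 61 = 10


Delta encoded: [1, 27, 26, 7, 10]


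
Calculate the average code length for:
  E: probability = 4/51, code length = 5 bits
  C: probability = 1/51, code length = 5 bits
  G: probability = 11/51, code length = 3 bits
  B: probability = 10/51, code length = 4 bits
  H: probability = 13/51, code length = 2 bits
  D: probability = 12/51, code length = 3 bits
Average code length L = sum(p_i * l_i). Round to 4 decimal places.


Weighted contributions p_i * l_i:
  E: (4/51) * 5 = 20/51
  C: (1/51) * 5 = 5/51
  G: (11/51) * 3 = 33/51
  B: (10/51) * 4 = 40/51
  H: (13/51) * 2 = 26/51
  D: (12/51) * 3 = 36/51
Sum = (20 + 5 + 33 + 40 + 26 + 36)/51 = 160/51

L = 160/51 = 3.1373 bits/symbol


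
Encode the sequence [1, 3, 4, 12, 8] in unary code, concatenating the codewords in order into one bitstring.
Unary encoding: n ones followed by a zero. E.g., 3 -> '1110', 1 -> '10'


Encode each number as n ones followed by a terminating 0:
  1 -> 10 (2 bits)
  3 -> 1110 (4 bits)
  4 -> 11110 (5 bits)
  12 -> 1111111111110 (13 bits)
  8 -> 111111110 (9 bits)
Total length = 2 + 4 + 5 + 13 + 9 = 33 bits.

Unary([1, 3, 4, 12, 8]) = 101110111101111111111110111111110 (33 bits)


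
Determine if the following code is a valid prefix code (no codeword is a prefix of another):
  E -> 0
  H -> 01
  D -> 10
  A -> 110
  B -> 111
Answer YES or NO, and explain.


Checking each pair (does one codeword prefix another?):
  E='0' vs H='01': prefix -- VIOLATION

NO -- this is NOT a valid prefix code. E (0) is a prefix of H (01).


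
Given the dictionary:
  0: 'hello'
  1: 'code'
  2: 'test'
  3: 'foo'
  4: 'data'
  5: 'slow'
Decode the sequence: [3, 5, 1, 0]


Look up each index in the dictionary:
  3 -> 'foo'
  5 -> 'slow'
  1 -> 'code'
  0 -> 'hello'

Decoded: "foo slow code hello"


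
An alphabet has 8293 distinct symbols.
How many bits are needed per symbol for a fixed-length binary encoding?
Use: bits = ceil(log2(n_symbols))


log2(8293) = 13.0177
Bracket: 2^13 = 8192 < 8293 <= 2^14 = 16384
So ceil(log2(8293)) = 14

bits = ceil(log2(8293)) = ceil(13.0177) = 14 bits


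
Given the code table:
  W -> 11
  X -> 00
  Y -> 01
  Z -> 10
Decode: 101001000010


Decoding:
10 -> Z
10 -> Z
01 -> Y
00 -> X
00 -> X
10 -> Z


Result: ZZYXXZ


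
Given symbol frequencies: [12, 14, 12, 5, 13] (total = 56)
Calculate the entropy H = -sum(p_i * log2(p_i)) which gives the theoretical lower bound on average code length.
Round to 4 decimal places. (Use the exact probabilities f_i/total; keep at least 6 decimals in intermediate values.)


Per-symbol terms -p_i * log2(p_i) with p_i = f_i/56:
  p = 12/56 = 0.214286: log2(p) = -2.222392, -p*log2(p) = 0.476227
  p = 14/56 = 0.250000: log2(p) = -2.000000, -p*log2(p) = 0.500000
  p = 12/56 = 0.214286: log2(p) = -2.222392, -p*log2(p) = 0.476227
  p = 5/56 = 0.089286: log2(p) = -3.485427, -p*log2(p) = 0.311199
  p = 13/56 = 0.232143: log2(p) = -2.106915, -p*log2(p) = 0.489105
H = 0.476227 + 0.500000 + 0.476227 + 0.311199 + 0.489105 = 2.252758

H = 2.2528 bits/symbol


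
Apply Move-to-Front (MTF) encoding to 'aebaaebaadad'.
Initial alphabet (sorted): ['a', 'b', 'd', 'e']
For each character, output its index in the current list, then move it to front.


MTF encoding:
'a': index 0 in ['a', 'b', 'd', 'e'] -> ['a', 'b', 'd', 'e']
'e': index 3 in ['a', 'b', 'd', 'e'] -> ['e', 'a', 'b', 'd']
'b': index 2 in ['e', 'a', 'b', 'd'] -> ['b', 'e', 'a', 'd']
'a': index 2 in ['b', 'e', 'a', 'd'] -> ['a', 'b', 'e', 'd']
'a': index 0 in ['a', 'b', 'e', 'd'] -> ['a', 'b', 'e', 'd']
'e': index 2 in ['a', 'b', 'e', 'd'] -> ['e', 'a', 'b', 'd']
'b': index 2 in ['e', 'a', 'b', 'd'] -> ['b', 'e', 'a', 'd']
'a': index 2 in ['b', 'e', 'a', 'd'] -> ['a', 'b', 'e', 'd']
'a': index 0 in ['a', 'b', 'e', 'd'] -> ['a', 'b', 'e', 'd']
'd': index 3 in ['a', 'b', 'e', 'd'] -> ['d', 'a', 'b', 'e']
'a': index 1 in ['d', 'a', 'b', 'e'] -> ['a', 'd', 'b', 'e']
'd': index 1 in ['a', 'd', 'b', 'e'] -> ['d', 'a', 'b', 'e']


Output: [0, 3, 2, 2, 0, 2, 2, 2, 0, 3, 1, 1]


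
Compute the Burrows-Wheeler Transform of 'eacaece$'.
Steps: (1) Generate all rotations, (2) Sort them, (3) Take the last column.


Rotations (sorted):
  0: $eacaece -> last char: e
  1: acaece$e -> last char: e
  2: aece$eac -> last char: c
  3: caece$ea -> last char: a
  4: ce$eacae -> last char: e
  5: e$eacaec -> last char: c
  6: eacaece$ -> last char: $
  7: ece$eaca -> last char: a


BWT = eecaec$a


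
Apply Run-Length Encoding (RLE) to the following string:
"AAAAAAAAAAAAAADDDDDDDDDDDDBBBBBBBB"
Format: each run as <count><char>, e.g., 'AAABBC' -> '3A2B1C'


Scanning runs left to right:
  i=0: run of 'A' x 14 -> '14A'
  i=14: run of 'D' x 12 -> '12D'
  i=26: run of 'B' x 8 -> '8B'

RLE = 14A12D8B


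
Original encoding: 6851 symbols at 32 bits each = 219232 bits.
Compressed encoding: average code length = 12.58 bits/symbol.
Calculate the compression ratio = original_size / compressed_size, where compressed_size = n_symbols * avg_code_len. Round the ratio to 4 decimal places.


original_size = n_symbols * orig_bits = 6851 * 32 = 219232 bits
compressed_size = n_symbols * avg_code_len = 6851 * 12.58 = 86185.58 bits
ratio = original_size / compressed_size = 219232 / 86185.58 = 2.5437

Compression ratio = 2.5437


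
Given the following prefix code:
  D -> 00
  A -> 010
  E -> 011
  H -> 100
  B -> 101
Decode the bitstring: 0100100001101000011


Decoding step by step:
Bits 010 -> A
Bits 010 -> A
Bits 00 -> D
Bits 011 -> E
Bits 010 -> A
Bits 00 -> D
Bits 011 -> E


Decoded message: AADEADE


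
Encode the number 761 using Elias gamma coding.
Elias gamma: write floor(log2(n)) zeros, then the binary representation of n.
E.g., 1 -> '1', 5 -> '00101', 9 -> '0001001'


num_bits = floor(log2(761)) + 1 = 10
leading_zeros = num_bits - 1 = 9
binary(761) = 1011111001

Elias gamma(761) = '000000000' + '1011111001' = 0000000001011111001 (19 bits)


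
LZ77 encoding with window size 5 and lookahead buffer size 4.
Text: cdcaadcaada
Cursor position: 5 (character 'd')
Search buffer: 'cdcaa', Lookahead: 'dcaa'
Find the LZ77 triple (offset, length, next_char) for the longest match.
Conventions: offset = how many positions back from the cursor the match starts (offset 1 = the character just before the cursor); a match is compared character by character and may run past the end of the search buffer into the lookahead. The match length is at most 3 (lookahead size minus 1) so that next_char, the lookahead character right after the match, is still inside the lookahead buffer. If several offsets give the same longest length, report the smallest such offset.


Try each offset into the search buffer:
  offset=1 (pos 4, char 'a'): match length 0
  offset=2 (pos 3, char 'a'): match length 0
  offset=3 (pos 2, char 'c'): match length 0
  offset=4 (pos 1, char 'd'): match length 3
  offset=5 (pos 0, char 'c'): match length 0
Longest match has length 3 at offset 4.
next_char = character at position 5 + 3 = 8 -> 'a'

Best match: offset=4, length=3 (matching 'dca' starting at position 1)
LZ77 triple: (4, 3, 'a')


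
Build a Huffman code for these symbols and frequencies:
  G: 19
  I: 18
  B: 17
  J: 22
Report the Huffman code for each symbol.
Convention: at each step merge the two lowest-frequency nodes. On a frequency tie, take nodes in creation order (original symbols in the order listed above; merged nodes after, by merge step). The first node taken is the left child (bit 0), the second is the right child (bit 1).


Huffman tree construction:
Step 1: Merge B(17) + I(18) = 35
Step 2: Merge G(19) + J(22) = 41
Step 3: Merge (B+I)(35) + (G+J)(41) = 76
Read each symbol's code off the tree from the root (left child = 0, right child = 1).

Codes:
  G: 10 (length 2)
  I: 01 (length 2)
  B: 00 (length 2)
  J: 11 (length 2)
Average code length: 152/76 = 2.0000 bits/symbol


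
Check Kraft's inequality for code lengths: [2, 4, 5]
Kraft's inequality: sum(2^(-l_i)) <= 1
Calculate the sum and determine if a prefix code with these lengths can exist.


Sum = 2^(-2) + 2^(-4) + 2^(-5)
    = 0.25 + 0.0625 + 0.03125
    = 11/32 = 0.34375
Since 0.34375 <= 1, Kraft's inequality IS satisfied.
A prefix code with these lengths CAN exist.

Kraft sum = 0.34375. Satisfied.


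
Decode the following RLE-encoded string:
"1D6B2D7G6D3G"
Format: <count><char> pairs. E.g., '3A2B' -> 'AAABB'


Expanding each <count><char> pair:
  1D -> 'D'
  6B -> 'BBBBBB'
  2D -> 'DD'
  7G -> 'GGGGGGG'
  6D -> 'DDDDDD'
  3G -> 'GGG'

Decoded = DBBBBBBDDGGGGGGGDDDDDDGGG


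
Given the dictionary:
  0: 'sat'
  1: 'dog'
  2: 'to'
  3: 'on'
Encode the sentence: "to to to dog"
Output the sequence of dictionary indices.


Look up each word in the dictionary:
  'to' -> 2
  'to' -> 2
  'to' -> 2
  'dog' -> 1

Encoded: [2, 2, 2, 1]


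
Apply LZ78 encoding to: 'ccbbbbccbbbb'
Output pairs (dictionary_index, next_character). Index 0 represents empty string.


LZ78 encoding steps:
Dictionary: {0: ''}
Step 1: w='' (idx 0), next='c' -> output (0, 'c'), add 'c' as idx 1
Step 2: w='c' (idx 1), next='b' -> output (1, 'b'), add 'cb' as idx 2
Step 3: w='' (idx 0), next='b' -> output (0, 'b'), add 'b' as idx 3
Step 4: w='b' (idx 3), next='b' -> output (3, 'b'), add 'bb' as idx 4
Step 5: w='c' (idx 1), next='c' -> output (1, 'c'), add 'cc' as idx 5
Step 6: w='bb' (idx 4), next='b' -> output (4, 'b'), add 'bbb' as idx 6
Step 7: w='b' (idx 3), end of input -> output (3, '')


Encoded: [(0, 'c'), (1, 'b'), (0, 'b'), (3, 'b'), (1, 'c'), (4, 'b'), (3, '')]


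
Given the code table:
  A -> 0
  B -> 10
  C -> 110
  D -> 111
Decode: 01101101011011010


Decoding:
0 -> A
110 -> C
110 -> C
10 -> B
110 -> C
110 -> C
10 -> B


Result: ACCBCCB


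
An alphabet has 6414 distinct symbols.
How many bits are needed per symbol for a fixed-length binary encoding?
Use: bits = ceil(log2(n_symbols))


log2(6414) = 12.647
Bracket: 2^12 = 4096 < 6414 <= 2^13 = 8192
So ceil(log2(6414)) = 13

bits = ceil(log2(6414)) = ceil(12.647) = 13 bits


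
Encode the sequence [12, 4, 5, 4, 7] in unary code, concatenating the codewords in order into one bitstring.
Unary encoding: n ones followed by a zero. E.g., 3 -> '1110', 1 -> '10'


Encode each number as n ones followed by a terminating 0:
  12 -> 1111111111110 (13 bits)
  4 -> 11110 (5 bits)
  5 -> 111110 (6 bits)
  4 -> 11110 (5 bits)
  7 -> 11111110 (8 bits)
Total length = 13 + 5 + 6 + 5 + 8 = 37 bits.

Unary([12, 4, 5, 4, 7]) = 1111111111110111101111101111011111110 (37 bits)


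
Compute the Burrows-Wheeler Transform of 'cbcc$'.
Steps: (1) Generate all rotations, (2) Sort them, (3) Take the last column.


Rotations (sorted):
  0: $cbcc -> last char: c
  1: bcc$c -> last char: c
  2: c$cbc -> last char: c
  3: cbcc$ -> last char: $
  4: cc$cb -> last char: b


BWT = ccc$b


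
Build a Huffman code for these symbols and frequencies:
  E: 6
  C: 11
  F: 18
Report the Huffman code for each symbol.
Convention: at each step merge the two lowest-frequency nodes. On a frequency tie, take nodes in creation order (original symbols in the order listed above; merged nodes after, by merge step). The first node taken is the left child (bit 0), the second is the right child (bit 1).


Huffman tree construction:
Step 1: Merge E(6) + C(11) = 17
Step 2: Merge (E+C)(17) + F(18) = 35
Read each symbol's code off the tree from the root (left child = 0, right child = 1).

Codes:
  E: 00 (length 2)
  C: 01 (length 2)
  F: 1 (length 1)
Average code length: 52/35 = 1.4857 bits/symbol
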